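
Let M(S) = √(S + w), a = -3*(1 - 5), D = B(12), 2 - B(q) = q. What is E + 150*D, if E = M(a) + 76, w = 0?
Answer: -1424 + 2*√3 ≈ -1420.5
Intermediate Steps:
B(q) = 2 - q
D = -10 (D = 2 - 1*12 = 2 - 12 = -10)
a = 12 (a = -3*(-4) = 12)
M(S) = √S (M(S) = √(S + 0) = √S)
E = 76 + 2*√3 (E = √12 + 76 = 2*√3 + 76 = 76 + 2*√3 ≈ 79.464)
E + 150*D = (76 + 2*√3) + 150*(-10) = (76 + 2*√3) - 1500 = -1424 + 2*√3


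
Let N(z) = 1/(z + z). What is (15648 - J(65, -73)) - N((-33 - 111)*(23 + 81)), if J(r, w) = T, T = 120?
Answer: 465094657/29952 ≈ 15528.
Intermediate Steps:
J(r, w) = 120
N(z) = 1/(2*z)
(15648 - J(65, -73)) - N((-33 - 111)*(23 + 81)) = (15648 - 1*120) - 1/(2*((-33 - 111)*(23 + 81))) = (15648 - 120) - 1/(2*((-144*104))) = 15528 - 1/(2*(-14976)) = 15528 - (-1)/(2*14976) = 15528 - 1*(-1/29952) = 15528 + 1/29952 = 465094657/29952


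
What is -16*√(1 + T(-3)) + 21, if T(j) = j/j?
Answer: 21 - 16*√2 ≈ -1.6274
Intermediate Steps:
T(j) = 1
-16*√(1 + T(-3)) + 21 = -16*√(1 + 1) + 21 = -16*√2 + 21 = 21 - 16*√2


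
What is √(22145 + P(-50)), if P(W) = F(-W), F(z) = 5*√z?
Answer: √(22145 + 25*√2) ≈ 148.93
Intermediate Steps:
P(W) = 5*√(-W)
√(22145 + P(-50)) = √(22145 + 5*√(-1*(-50))) = √(22145 + 5*√50) = √(22145 + 5*(5*√2)) = √(22145 + 25*√2)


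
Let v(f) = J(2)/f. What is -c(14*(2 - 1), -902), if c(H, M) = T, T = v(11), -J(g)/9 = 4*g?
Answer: 72/11 ≈ 6.5455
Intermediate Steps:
J(g) = -36*g
v(f) = -72/f (v(f) = (-36*2)/f = -72/f)
T = -72/11 ≈ -6.5455
c(H, M) = -72/11
-c(14*(2 - 1), -902) = -1*(-72/11) = 72/11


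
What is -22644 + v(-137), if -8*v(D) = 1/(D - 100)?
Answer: -42933023/1896 ≈ -22644.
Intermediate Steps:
v(D) = -1/(8*(-100 + D)) (v(D) = -1/(8*(D - 100)) = -1/(8*(-100 + D)))
-22644 + v(-137) = -22644 - 1/(-800 + 8*(-137)) = -22644 - 1/(-800 - 1096) = -22644 - 1/(-1896) = -22644 - 1*(-1/1896) = -22644 + 1/1896 = -42933023/1896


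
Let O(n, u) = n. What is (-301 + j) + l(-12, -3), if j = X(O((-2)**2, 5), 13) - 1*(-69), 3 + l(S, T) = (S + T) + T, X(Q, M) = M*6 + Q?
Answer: -171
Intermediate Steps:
X(Q, M) = Q + 6*M (X(Q, M) = 6*M + Q = Q + 6*M)
l(S, T) = -3 + S + 2*T (l(S, T) = -3 + ((S + T) + T) = -3 + (S + 2*T) = -3 + S + 2*T)
j = 151 (j = ((-2)**2 + 6*13) - 1*(-69) = (4 + 78) + 69 = 82 + 69 = 151)
(-301 + j) + l(-12, -3) = (-301 + 151) + (-3 - 12 + 2*(-3)) = -150 + (-3 - 12 - 6) = -150 - 21 = -171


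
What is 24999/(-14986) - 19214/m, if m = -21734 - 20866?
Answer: -194254099/159600900 ≈ -1.2171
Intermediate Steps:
m = -42600
24999/(-14986) - 19214/m = 24999/(-14986) - 19214/(-42600) = 24999*(-1/14986) - 19214*(-1/42600) = -24999/14986 + 9607/21300 = -194254099/159600900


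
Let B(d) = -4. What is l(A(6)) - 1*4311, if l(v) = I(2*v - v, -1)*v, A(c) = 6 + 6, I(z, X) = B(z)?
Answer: -4359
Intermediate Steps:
I(z, X) = -4
A(c) = 12
l(v) = -4*v
l(A(6)) - 1*4311 = -4*12 - 1*4311 = -48 - 4311 = -4359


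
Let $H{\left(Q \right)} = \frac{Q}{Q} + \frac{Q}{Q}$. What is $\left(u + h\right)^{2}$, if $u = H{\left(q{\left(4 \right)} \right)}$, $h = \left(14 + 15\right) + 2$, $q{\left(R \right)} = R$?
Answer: $1089$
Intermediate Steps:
$h = 31$ ($h = 29 + 2 = 31$)
$H{\left(Q \right)} = 2$ ($H{\left(Q \right)} = 1 + 1 = 2$)
$u = 2$
$\left(u + h\right)^{2} = \left(2 + 31\right)^{2} = 33^{2} = 1089$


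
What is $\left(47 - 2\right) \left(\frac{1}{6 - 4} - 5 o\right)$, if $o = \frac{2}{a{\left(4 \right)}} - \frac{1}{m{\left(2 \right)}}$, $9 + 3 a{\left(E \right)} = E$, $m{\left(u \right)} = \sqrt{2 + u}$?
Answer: $405$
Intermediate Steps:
$a{\left(E \right)} = -3 + \frac{E}{3}$
$o = - \frac{17}{10}$ ($o = \frac{2}{-3 + \frac{1}{3} \cdot 4} - \frac{1}{\sqrt{2 + 2}} = \frac{2}{-3 + \frac{4}{3}} - \frac{1}{\sqrt{4}} = \frac{2}{- \frac{5}{3}} - \frac{1}{2} = 2 \left(- \frac{3}{5}\right) - \frac{1}{2} = - \frac{6}{5} - \frac{1}{2} = - \frac{17}{10} \approx -1.7$)
$\left(47 - 2\right) \left(\frac{1}{6 - 4} - 5 o\right) = \left(47 - 2\right) \left(\frac{1}{6 - 4} - - \frac{17}{2}\right) = 45 \left(\frac{1}{2} + \frac{17}{2}\right) = 45 \cdot 9 = 405$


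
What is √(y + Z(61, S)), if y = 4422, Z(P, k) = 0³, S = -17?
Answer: √4422 ≈ 66.498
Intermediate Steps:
Z(P, k) = 0
√(y + Z(61, S)) = √(4422 + 0) = √4422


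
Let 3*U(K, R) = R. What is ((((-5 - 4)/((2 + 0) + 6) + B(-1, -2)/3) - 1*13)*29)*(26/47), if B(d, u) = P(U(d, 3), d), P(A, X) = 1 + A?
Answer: -121771/564 ≈ -215.91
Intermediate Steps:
U(K, R) = R/3
B(d, u) = 2 (B(d, u) = 1 + (1/3)*3 = 1 + 1 = 2)
((((-5 - 4)/((2 + 0) + 6) + B(-1, -2)/3) - 1*13)*29)*(26/47) = ((((-5 - 4)/((2 + 0) + 6) + 2/3) - 1*13)*29)*(26/47) = (((-9/(2 + 6) + 2*(1/3)) - 13)*29)*(26*(1/47)) = (((-9/8 + 2/3) - 13)*29)*(26/47) = ((-11/24 - 13)*29)*(26/47) = -323/24*29*(26/47) = -9367/24*26/47 = -121771/564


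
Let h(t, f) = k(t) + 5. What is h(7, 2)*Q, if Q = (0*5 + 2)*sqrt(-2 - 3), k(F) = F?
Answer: 24*I*sqrt(5) ≈ 53.666*I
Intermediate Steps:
h(t, f) = 5 + t (h(t, f) = t + 5 = 5 + t)
Q = 2*I*sqrt(5) (Q = (0 + 2)*sqrt(-5) = 2*(I*sqrt(5)) = 2*I*sqrt(5) ≈ 4.4721*I)
h(7, 2)*Q = (5 + 7)*(2*I*sqrt(5)) = 12*(2*I*sqrt(5)) = 24*I*sqrt(5)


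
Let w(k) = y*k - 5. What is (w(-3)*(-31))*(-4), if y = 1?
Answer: -992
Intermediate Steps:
w(k) = -5 + k (w(k) = 1*k - 5 = k - 5 = -5 + k)
(w(-3)*(-31))*(-4) = ((-5 - 3)*(-31))*(-4) = -8*(-31)*(-4) = 248*(-4) = -992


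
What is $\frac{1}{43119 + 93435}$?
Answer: $\frac{1}{136554} \approx 7.3231 \cdot 10^{-6}$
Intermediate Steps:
$\frac{1}{43119 + 93435} = \frac{1}{136554}$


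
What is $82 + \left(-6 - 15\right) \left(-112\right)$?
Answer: $2434$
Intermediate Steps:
$82 + \left(-6 - 15\right) \left(-112\right) = 82 - -2352 = 82 + 2352 = 2434$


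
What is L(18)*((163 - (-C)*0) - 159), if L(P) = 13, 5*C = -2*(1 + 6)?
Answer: 52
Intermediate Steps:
C = -14/5 (C = (-2*(1 + 6))/5 = (-2*7)/5 = (1/5)*(-14) = -14/5 ≈ -2.8000)
L(18)*((163 - (-C)*0) - 159) = 13*((163 - (-1*(-14/5))*0) - 159) = 13*((163 - 14*0/5) - 159) = 13*((163 - 1*0) - 159) = 13*((163 + 0) - 159) = 13*(163 - 159) = 13*4 = 52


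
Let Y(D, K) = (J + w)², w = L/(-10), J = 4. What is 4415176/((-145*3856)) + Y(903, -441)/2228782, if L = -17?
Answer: -12300558287279/1557695739800 ≈ -7.8966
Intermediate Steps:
w = 17/10 (w = -17/(-10) = -17*(-⅒) = 17/10 ≈ 1.7000)
Y(D, K) = 3249/100 (Y(D, K) = (4 + 17/10)² = (57/10)² = 3249/100)
4415176/((-145*3856)) + Y(903, -441)/2228782 = 4415176/((-145*3856)) + (3249/100)/2228782 = 4415176/(-559120) + (3249/100)*(1/2228782) = 4415176*(-1/559120) + 3249/222878200 = -551897/69890 + 3249/222878200 = -12300558287279/1557695739800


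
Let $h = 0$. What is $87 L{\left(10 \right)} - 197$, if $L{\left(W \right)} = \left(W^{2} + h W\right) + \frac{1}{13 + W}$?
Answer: $\frac{195656}{23} \approx 8506.8$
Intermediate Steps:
$L{\left(W \right)} = W^{2} + \frac{1}{13 + W}$ ($L{\left(W \right)} = \left(W^{2} + 0 W\right) + \frac{1}{13 + W} = \left(W^{2} + 0\right) + \frac{1}{13 + W} = W^{2} + \frac{1}{13 + W}$)
$87 L{\left(10 \right)} - 197 = 87 \frac{1 + 10^{3} + 13 \cdot 10^{2}}{13 + 10} - 197 = 87 \frac{1 + 1000 + 13 \cdot 100}{23} - 197 = 87 \frac{1 + 1000 + 1300}{23} - 197 = 87 \cdot \frac{1}{23} \cdot 2301 - 197 = 87 \cdot \frac{2301}{23} - 197 = \frac{200187}{23} - 197 = \frac{195656}{23}$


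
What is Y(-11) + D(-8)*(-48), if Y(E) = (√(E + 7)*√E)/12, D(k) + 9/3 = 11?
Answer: -384 - √11/6 ≈ -384.55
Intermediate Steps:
D(k) = 8 (D(k) = -3 + 11 = 8)
Y(E) = √E*√(7 + E)/12 (Y(E) = (√(7 + E)*√E)*(1/12) = (√E*√(7 + E))*(1/12) = √E*√(7 + E)/12)
Y(-11) + D(-8)*(-48) = √(-11)*√(7 - 11)/12 + 8*(-48) = (I*√11)*√(-4)/12 - 384 = (I*√11)*(2*I)/12 - 384 = -√11/6 - 384 = -384 - √11/6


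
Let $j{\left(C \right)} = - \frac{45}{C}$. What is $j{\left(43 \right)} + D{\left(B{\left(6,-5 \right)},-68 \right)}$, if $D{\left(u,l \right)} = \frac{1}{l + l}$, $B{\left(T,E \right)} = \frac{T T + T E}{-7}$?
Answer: $- \frac{6163}{5848} \approx -1.0539$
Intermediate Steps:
$B{\left(T,E \right)} = - \frac{T^{2}}{7} - \frac{E T}{7}$ ($B{\left(T,E \right)} = \left(T^{2} + E T\right) \left(- \frac{1}{7}\right) = - \frac{T^{2}}{7} - \frac{E T}{7}$)
$D{\left(u,l \right)} = \frac{1}{2 l}$
$j{\left(43 \right)} + D{\left(B{\left(6,-5 \right)},-68 \right)} = - \frac{45}{43} + \frac{1}{2 \left(-68\right)} = \left(-45\right) \frac{1}{43} + \frac{1}{2} \left(- \frac{1}{68}\right) = - \frac{45}{43} - \frac{1}{136} = - \frac{6163}{5848}$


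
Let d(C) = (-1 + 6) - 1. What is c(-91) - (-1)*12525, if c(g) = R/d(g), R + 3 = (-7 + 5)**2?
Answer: 50101/4 ≈ 12525.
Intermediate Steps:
R = 1 (R = -3 + (-7 + 5)**2 = -3 + (-2)**2 = -3 + 4 = 1)
d(C) = 4 (d(C) = 5 - 1 = 4)
c(g) = 1/4
c(-91) - (-1)*12525 = 1/4 - (-1)*12525 = 1/4 - 1*(-12525) = 1/4 + 12525 = 50101/4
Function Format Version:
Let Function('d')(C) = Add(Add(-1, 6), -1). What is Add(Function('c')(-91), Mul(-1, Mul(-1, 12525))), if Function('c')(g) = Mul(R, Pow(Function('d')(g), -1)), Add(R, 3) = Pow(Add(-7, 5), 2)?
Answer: Rational(50101, 4) ≈ 12525.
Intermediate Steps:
R = 1 (R = Add(-3, Pow(Add(-7, 5), 2)) = Add(-3, Pow(-2, 2)) = Add(-3, 4) = 1)
Function('d')(C) = 4 (Function('d')(C) = Add(5, -1) = 4)
Function('c')(g) = Rational(1, 4) (Function('c')(g) = Mul(1, Pow(4, -1)) = Mul(1, Rational(1, 4)) = Rational(1, 4))
Add(Function('c')(-91), Mul(-1, Mul(-1, 12525))) = Add(Rational(1, 4), Mul(-1, Mul(-1, 12525))) = Add(Rational(1, 4), Mul(-1, -12525)) = Add(Rational(1, 4), 12525) = Rational(50101, 4)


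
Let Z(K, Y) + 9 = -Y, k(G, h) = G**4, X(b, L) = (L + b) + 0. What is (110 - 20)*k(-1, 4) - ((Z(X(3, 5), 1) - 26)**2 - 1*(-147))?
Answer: -1353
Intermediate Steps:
X(b, L) = L + b
Z(K, Y) = -9 - Y
(110 - 20)*k(-1, 4) - ((Z(X(3, 5), 1) - 26)**2 - 1*(-147)) = (110 - 20)*(-1)**4 - (((-9 - 1*1) - 26)**2 - 1*(-147)) = 90*1 - (((-9 - 1) - 26)**2 + 147) = 90 - ((-10 - 26)**2 + 147) = 90 - ((-36)**2 + 147) = 90 - (1296 + 147) = 90 - 1*1443 = 90 - 1443 = -1353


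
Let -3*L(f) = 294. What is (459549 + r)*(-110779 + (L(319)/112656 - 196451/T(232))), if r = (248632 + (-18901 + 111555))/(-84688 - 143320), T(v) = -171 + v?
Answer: -621861554032847157709/11870262304 ≈ -5.2388e+10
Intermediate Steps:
L(f) = -98 (L(f) = -⅓*294 = -98)
r = -15513/10364 (r = (248632 + 92654)/(-228008) = 341286*(-1/228008) = -15513/10364 ≈ -1.4968)
(459549 + r)*(-110779 + (L(319)/112656 - 196451/T(232))) = (459549 - 15513/10364)*(-110779 + (-98/112656 - 196451/(-171 + 232))) = 4762750323*(-110779 + (-98*1/112656 - 196451/61))/10364 = 4762750323*(-110779 + (-49/56328 - 196451*1/61))/10364 = 4762750323*(-110779 + (-49/56328 - 196451/61))/10364 = 4762750323*(-110779 - 11065694917/3436008)/10364 = (4762750323/10364)*(-391703225149/3436008) = -621861554032847157709/11870262304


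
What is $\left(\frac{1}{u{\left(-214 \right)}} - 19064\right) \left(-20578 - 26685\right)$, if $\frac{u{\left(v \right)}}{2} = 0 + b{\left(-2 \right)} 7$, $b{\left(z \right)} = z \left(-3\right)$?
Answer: $\frac{75685786625}{84} \approx 9.0102 \cdot 10^{8}$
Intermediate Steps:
$b{\left(z \right)} = - 3 z$
$u{\left(v \right)} = 84$ ($u{\left(v \right)} = 2 \left(0 + \left(-3\right) \left(-2\right) 7\right) = 2 \left(0 + 6 \cdot 7\right) = 2 \left(0 + 42\right) = 2 \cdot 42 = 84$)
$\left(\frac{1}{u{\left(-214 \right)}} - 19064\right) \left(-20578 - 26685\right) = \left(\frac{1}{84} - 19064\right) \left(-20578 - 26685\right) = \left(\frac{1}{84} - 19064\right) \left(-47263\right) = \left(- \frac{1601375}{84}\right) \left(-47263\right) = \frac{75685786625}{84}$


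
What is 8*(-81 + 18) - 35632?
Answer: -36136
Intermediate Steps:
8*(-81 + 18) - 35632 = 8*(-63) - 35632 = -504 - 35632 = -36136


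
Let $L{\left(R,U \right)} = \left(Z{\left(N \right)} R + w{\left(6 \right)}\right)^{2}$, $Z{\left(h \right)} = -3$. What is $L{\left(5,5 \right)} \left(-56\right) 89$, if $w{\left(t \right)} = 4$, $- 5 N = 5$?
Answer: $-603064$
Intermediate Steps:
$N = -1$ ($N = \left(- \frac{1}{5}\right) 5 = -1$)
$L{\left(R,U \right)} = \left(4 - 3 R\right)^{2}$ ($L{\left(R,U \right)} = \left(- 3 R + 4\right)^{2} = \left(4 - 3 R\right)^{2}$)
$L{\left(5,5 \right)} \left(-56\right) 89 = \left(4 - 15\right)^{2} \left(-56\right) 89 = \left(-11\right)^{2} \left(-56\right) 89 = 121 \left(-56\right) 89 = \left(-6776\right) 89 = -603064$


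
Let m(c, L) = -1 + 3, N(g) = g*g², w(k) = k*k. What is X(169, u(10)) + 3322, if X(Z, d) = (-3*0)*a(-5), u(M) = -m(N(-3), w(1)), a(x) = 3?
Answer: 3322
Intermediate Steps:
w(k) = k²
N(g) = g³
m(c, L) = 2
u(M) = -2 (u(M) = -1*2 = -2)
X(Z, d) = 0 (X(Z, d) = -3*0*3 = 0*3 = 0)
X(169, u(10)) + 3322 = 0 + 3322 = 3322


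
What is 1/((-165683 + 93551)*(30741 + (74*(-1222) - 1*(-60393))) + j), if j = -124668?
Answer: -1/51049860 ≈ -1.9589e-8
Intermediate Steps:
1/((-165683 + 93551)*(30741 + (74*(-1222) - 1*(-60393))) + j) = 1/((-165683 + 93551)*(30741 + (74*(-1222) - 1*(-60393))) - 124668) = 1/(-72132*(30741 + (-90428 + 60393)) - 124668) = 1/(-72132*(30741 - 30035) - 124668) = 1/(-72132*706 - 124668) = 1/(-50925192 - 124668) = 1/(-51049860) = -1/51049860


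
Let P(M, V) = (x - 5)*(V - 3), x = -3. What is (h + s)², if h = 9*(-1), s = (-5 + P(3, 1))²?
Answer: 12544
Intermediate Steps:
P(M, V) = 24 - 8*V (P(M, V) = (-3 - 5)*(V - 3) = -8*(-3 + V) = 24 - 8*V)
s = 121 (s = (-5 + (24 - 8*1))² = (-5 + (24 - 8))² = (-5 + 16)² = 11² = 121)
h = -9
(h + s)² = (-9 + 121)² = 112² = 12544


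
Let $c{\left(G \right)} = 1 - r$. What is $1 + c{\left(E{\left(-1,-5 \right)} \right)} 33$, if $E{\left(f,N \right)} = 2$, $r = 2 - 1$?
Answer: $1$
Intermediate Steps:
$r = 1$
$c{\left(G \right)} = 0$ ($c{\left(G \right)} = 1 - 1 = 0$)
$1 + c{\left(E{\left(-1,-5 \right)} \right)} 33 = 1 + 0 \cdot 33 = 1 + 0 = 1$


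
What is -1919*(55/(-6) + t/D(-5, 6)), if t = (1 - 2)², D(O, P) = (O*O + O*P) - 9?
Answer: 372286/21 ≈ 17728.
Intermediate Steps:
D(O, P) = -9 + O² + O*P (D(O, P) = (O² + O*P) - 9 = -9 + O² + O*P)
t = 1 (t = (-1)² = 1)
-1919*(55/(-6) + t/D(-5, 6)) = -1919*(55/(-6) + 1/(-9 + (-5)² - 5*6)) = -1919*(55*(-⅙) + 1/(-9 + 25 - 30)) = -1919*(-55/6 + 1/(-14)) = -1919*(-55/6 + 1*(-1/14)) = -1919*(-55/6 - 1/14) = -1919*(-194/21) = 372286/21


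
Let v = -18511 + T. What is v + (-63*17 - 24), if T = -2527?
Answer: -22133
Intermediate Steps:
v = -21038 (v = -18511 - 2527 = -21038)
v + (-63*17 - 24) = -21038 + (-63*17 - 24) = -21038 + (-1071 - 24) = -21038 - 1095 = -22133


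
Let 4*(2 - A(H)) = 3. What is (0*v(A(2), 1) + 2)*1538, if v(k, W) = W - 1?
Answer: 3076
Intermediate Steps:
A(H) = 5/4 (A(H) = 2 - ¼*3 = 2 - ¾ = 5/4)
v(k, W) = -1 + W
(0*v(A(2), 1) + 2)*1538 = (0*(-1 + 1) + 2)*1538 = (0*0 + 2)*1538 = (0 + 2)*1538 = 2*1538 = 3076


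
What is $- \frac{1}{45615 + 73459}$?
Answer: $- \frac{1}{119074} \approx -8.3981 \cdot 10^{-6}$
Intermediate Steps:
$- \frac{1}{45615 + 73459} = - \frac{1}{119074}$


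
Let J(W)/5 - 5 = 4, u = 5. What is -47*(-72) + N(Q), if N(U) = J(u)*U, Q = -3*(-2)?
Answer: 3654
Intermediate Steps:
Q = 6
J(W) = 45 (J(W) = 25 + 5*4 = 25 + 20 = 45)
N(U) = 45*U
-47*(-72) + N(Q) = -47*(-72) + 45*6 = 3384 + 270 = 3654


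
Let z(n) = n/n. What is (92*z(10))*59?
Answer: 5428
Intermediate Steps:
z(n) = 1
(92*z(10))*59 = (92*1)*59 = 92*59 = 5428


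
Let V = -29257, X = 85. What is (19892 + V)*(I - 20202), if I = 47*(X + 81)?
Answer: 116126000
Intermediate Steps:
I = 7802 (I = 47*(85 + 81) = 47*166 = 7802)
(19892 + V)*(I - 20202) = (19892 - 29257)*(7802 - 20202) = -9365*(-12400) = 116126000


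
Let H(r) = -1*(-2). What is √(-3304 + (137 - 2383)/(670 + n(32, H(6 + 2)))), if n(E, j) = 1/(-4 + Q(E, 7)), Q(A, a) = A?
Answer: 4*I*√72756602597/18761 ≈ 57.51*I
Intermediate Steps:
H(r) = 2
n(E, j) = 1/(-4 + E)
√(-3304 + (137 - 2383)/(670 + n(32, H(6 + 2)))) = √(-3304 + (137 - 2383)/(670 + 1/(-4 + 32))) = √(-3304 - 2246/(670 + 1/28)) = √(-3304 - 2246/18761/28) = √(-3304 - 2246*28/18761) = √(-3304 - 62888/18761) = √(-62049232/18761) = 4*I*√72756602597/18761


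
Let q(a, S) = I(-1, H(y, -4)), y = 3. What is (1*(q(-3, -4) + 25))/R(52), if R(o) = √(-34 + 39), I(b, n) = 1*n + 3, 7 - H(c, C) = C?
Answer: 39*√5/5 ≈ 17.441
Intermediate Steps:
H(c, C) = 7 - C
I(b, n) = 3 + n (I(b, n) = n + 3 = 3 + n)
q(a, S) = 14 (q(a, S) = 3 + (7 - 1*(-4)) = 3 + (7 + 4) = 3 + 11 = 14)
R(o) = √5
(1*(q(-3, -4) + 25))/R(52) = (1*(14 + 25))/(√5) = (1*39)*(√5/5) = 39*(√5/5) = 39*√5/5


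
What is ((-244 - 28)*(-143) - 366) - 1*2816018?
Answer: -2777488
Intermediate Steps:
((-244 - 28)*(-143) - 366) - 1*2816018 = (-272*(-143) - 366) - 2816018 = (38896 - 366) - 2816018 = 38530 - 2816018 = -2777488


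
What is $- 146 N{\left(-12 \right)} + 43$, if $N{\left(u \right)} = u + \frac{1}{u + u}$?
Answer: $\frac{21613}{12} \approx 1801.1$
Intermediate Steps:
$N{\left(u \right)} = u + \frac{1}{2 u}$
$- 146 N{\left(-12 \right)} + 43 = - 146 \left(-12 + \frac{1}{2 \left(-12\right)}\right) + 43 = - 146 \left(-12 + \frac{1}{2} \left(- \frac{1}{12}\right)\right) + 43 = - 146 \left(-12 - \frac{1}{24}\right) + 43 = \left(-146\right) \left(- \frac{289}{24}\right) + 43 = \frac{21097}{12} + 43 = \frac{21613}{12}$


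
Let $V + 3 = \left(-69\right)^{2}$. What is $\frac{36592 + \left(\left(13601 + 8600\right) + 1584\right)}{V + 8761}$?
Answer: $\frac{60377}{13519} \approx 4.4661$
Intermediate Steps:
$V = 4758$ ($V = -3 + \left(-69\right)^{2} = -3 + 4761 = 4758$)
$\frac{36592 + \left(\left(13601 + 8600\right) + 1584\right)}{V + 8761} = \frac{36592 + \left(\left(13601 + 8600\right) + 1584\right)}{4758 + 8761} = \frac{36592 + \left(22201 + 1584\right)}{13519} = \left(36592 + 23785\right) \frac{1}{13519} = 60377 \cdot \frac{1}{13519} = \frac{60377}{13519}$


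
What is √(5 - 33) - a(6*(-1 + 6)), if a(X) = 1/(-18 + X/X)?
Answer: 1/17 + 2*I*√7 ≈ 0.058824 + 5.2915*I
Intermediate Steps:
a(X) = -1/17 (a(X) = 1/(-18 + 1) = 1/(-17) = -1/17)
√(5 - 33) - a(6*(-1 + 6)) = √(5 - 33) - 1*(-1/17) = √(-28) + 1/17 = 2*I*√7 + 1/17 = 1/17 + 2*I*√7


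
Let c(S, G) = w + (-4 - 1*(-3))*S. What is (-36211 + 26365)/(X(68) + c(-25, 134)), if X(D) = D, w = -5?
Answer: -4923/44 ≈ -111.89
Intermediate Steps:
c(S, G) = -5 - S (c(S, G) = -5 + (-4 - 1*(-3))*S = -5 + (-4 + 3)*S = -5 - S)
(-36211 + 26365)/(X(68) + c(-25, 134)) = (-36211 + 26365)/(68 + (-5 - 1*(-25))) = -9846/(68 + (-5 + 25)) = -9846/(68 + 20) = -9846/88 = -9846*1/88 = -4923/44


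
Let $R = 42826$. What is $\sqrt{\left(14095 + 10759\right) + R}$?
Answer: $12 \sqrt{470} \approx 260.15$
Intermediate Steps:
$\sqrt{\left(14095 + 10759\right) + R} = \sqrt{\left(14095 + 10759\right) + 42826} = \sqrt{24854 + 42826} = \sqrt{67680} = 12 \sqrt{470}$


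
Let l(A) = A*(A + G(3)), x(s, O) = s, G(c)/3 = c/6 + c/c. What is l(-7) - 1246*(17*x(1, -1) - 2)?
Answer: -37345/2 ≈ -18673.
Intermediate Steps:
G(c) = 3 + c/2 (G(c) = 3*(c/6 + c/c) = 3*(c*(⅙) + 1) = 3*(c/6 + 1) = 3*(1 + c/6) = 3 + c/2)
l(A) = A*(9/2 + A) (l(A) = A*(A + (3 + (½)*3)) = A*(A + (3 + 3/2)) = A*(A + 9/2) = A*(9/2 + A))
l(-7) - 1246*(17*x(1, -1) - 2) = (½)*(-7)*(9 + 2*(-7)) - 1246*(17*1 - 2) = (½)*(-7)*(9 - 14) - 1246*(17 - 2) = (½)*(-7)*(-5) - 1246*15 = 35/2 - 18690 = -37345/2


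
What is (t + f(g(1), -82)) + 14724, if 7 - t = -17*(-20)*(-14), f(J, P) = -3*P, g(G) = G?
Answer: 19737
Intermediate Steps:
t = 4767 (t = 7 - (-17*(-20))*(-14) = 7 - 340*(-14) = 7 - 1*(-4760) = 7 + 4760 = 4767)
(t + f(g(1), -82)) + 14724 = (4767 - 3*(-82)) + 14724 = (4767 + 246) + 14724 = 5013 + 14724 = 19737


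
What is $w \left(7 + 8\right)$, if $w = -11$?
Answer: $-165$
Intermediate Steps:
$w \left(7 + 8\right) = - 11 \left(7 + 8\right) = \left(-11\right) 15 = -165$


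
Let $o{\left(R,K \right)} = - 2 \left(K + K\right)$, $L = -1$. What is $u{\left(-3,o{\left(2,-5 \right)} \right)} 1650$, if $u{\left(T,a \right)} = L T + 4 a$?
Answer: $136950$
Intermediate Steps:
$o{\left(R,K \right)} = - 4 K$ ($o{\left(R,K \right)} = - 2 \cdot 2 K = - 4 K$)
$u{\left(T,a \right)} = - T + 4 a$
$u{\left(-3,o{\left(2,-5 \right)} \right)} 1650 = \left(\left(-1\right) \left(-3\right) + 4 \left(\left(-4\right) \left(-5\right)\right)\right) 1650 = \left(3 + 4 \cdot 20\right) 1650 = \left(3 + 80\right) 1650 = 83 \cdot 1650 = 136950$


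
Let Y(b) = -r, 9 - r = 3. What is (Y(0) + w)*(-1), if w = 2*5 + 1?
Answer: -5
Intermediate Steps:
r = 6 (r = 9 - 1*3 = 9 - 3 = 6)
Y(b) = -6 (Y(b) = -1*6 = -6)
w = 11 (w = 10 + 1 = 11)
(Y(0) + w)*(-1) = (-6 + 11)*(-1) = 5*(-1) = -5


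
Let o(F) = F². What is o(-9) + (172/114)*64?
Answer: 10121/57 ≈ 177.56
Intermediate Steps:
o(-9) + (172/114)*64 = (-9)² + (172/114)*64 = 81 + (172*(1/114))*64 = 81 + (86/57)*64 = 81 + 5504/57 = 10121/57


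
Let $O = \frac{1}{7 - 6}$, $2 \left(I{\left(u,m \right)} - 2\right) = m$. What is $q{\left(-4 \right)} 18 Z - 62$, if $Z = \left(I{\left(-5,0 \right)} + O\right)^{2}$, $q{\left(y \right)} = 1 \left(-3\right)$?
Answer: $-548$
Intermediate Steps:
$I{\left(u,m \right)} = 2 + \frac{m}{2}$
$q{\left(y \right)} = -3$
$O = 1$ ($O = 1^{-1} = 1$)
$Z = 9$ ($Z = \left(\left(2 + \frac{1}{2} \cdot 0\right) + 1\right)^{2} = \left(\left(2 + 0\right) + 1\right)^{2} = \left(2 + 1\right)^{2} = 3^{2} = 9$)
$q{\left(-4 \right)} 18 Z - 62 = \left(-3\right) 18 \cdot 9 - 62 = \left(-54\right) 9 - 62 = -486 - 62 = -548$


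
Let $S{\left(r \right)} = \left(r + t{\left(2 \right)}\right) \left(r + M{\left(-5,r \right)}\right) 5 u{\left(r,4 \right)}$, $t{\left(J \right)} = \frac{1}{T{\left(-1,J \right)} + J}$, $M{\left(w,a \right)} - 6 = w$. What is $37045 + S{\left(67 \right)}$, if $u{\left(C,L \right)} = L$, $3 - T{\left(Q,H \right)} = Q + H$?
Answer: $128505$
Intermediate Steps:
$T{\left(Q,H \right)} = 3 - H - Q$ ($T{\left(Q,H \right)} = 3 - \left(Q + H\right) = 3 - \left(H + Q\right) = 3 - H - Q$)
$M{\left(w,a \right)} = 6 + w$
$t{\left(J \right)} = \frac{1}{4}$ ($t{\left(J \right)} = \frac{1}{\left(3 - J - -1\right) + J} = \frac{1}{\left(3 - J + 1\right) + J} = \frac{1}{\left(4 - J\right) + J} = \frac{1}{4}$)
$S{\left(r \right)} = 20 \left(1 + r\right) \left(\frac{1}{4} + r\right)$ ($S{\left(r \right)} = \left(r + \frac{1}{4}\right) \left(r + \left(6 - 5\right)\right) 5 \cdot 4 = \left(\frac{1}{4} + r\right) \left(r + 1\right) 5 \cdot 4 = \left(\frac{1}{4} + r\right) \left(1 + r\right) 5 \cdot 4 = \left(1 + r\right) \left(\frac{1}{4} + r\right) 5 \cdot 4 = 5 \left(1 + r\right) \left(\frac{1}{4} + r\right) 4 = 20 \left(1 + r\right) \left(\frac{1}{4} + r\right)$)
$37045 + S{\left(67 \right)} = 37045 + \left(5 + 20 \cdot 67^{2} + 25 \cdot 67\right) = 37045 + \left(5 + 20 \cdot 4489 + 1675\right) = 37045 + \left(5 + 89780 + 1675\right) = 37045 + 91460 = 128505$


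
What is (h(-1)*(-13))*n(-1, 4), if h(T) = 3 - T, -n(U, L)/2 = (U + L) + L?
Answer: 728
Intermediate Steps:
n(U, L) = -4*L - 2*U (n(U, L) = -2*((U + L) + L) = -2*((L + U) + L) = -2*(U + 2*L) = -4*L - 2*U)
(h(-1)*(-13))*n(-1, 4) = ((3 - 1*(-1))*(-13))*(-4*4 - 2*(-1)) = ((3 + 1)*(-13))*(-16 + 2) = (4*(-13))*(-14) = -52*(-14) = 728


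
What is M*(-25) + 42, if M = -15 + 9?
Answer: 192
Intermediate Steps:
M = -6
M*(-25) + 42 = -6*(-25) + 42 = 150 + 42 = 192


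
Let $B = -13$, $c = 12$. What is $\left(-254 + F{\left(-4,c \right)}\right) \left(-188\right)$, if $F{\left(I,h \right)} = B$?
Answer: $50196$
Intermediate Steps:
$F{\left(I,h \right)} = -13$
$\left(-254 + F{\left(-4,c \right)}\right) \left(-188\right) = \left(-254 - 13\right) \left(-188\right) = \left(-267\right) \left(-188\right) = 50196$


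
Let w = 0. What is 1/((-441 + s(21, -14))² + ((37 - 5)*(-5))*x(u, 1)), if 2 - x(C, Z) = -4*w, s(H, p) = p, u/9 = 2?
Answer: 1/206705 ≈ 4.8378e-6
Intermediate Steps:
u = 18 (u = 9*2 = 18)
x(C, Z) = 2 (x(C, Z) = 2 - (-4)*0 = 2 - 1*0 = 2 + 0 = 2)
1/((-441 + s(21, -14))² + ((37 - 5)*(-5))*x(u, 1)) = 1/((-441 - 14)² + ((37 - 5)*(-5))*2) = 1/((-455)² + (32*(-5))*2) = 1/(207025 - 160*2) = 1/(207025 - 320) = 1/206705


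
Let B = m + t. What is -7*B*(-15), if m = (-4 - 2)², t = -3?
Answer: 3465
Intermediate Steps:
m = 36 (m = (-6)² = 36)
B = 33 (B = 36 - 3 = 33)
-7*B*(-15) = -7*33*(-15) = -231*(-15) = 3465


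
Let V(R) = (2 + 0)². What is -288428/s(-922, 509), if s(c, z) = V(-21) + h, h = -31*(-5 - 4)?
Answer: -288428/283 ≈ -1019.2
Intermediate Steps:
V(R) = 4 (V(R) = 2² = 4)
h = 279 (h = -31*(-9) = 279)
s(c, z) = 283 (s(c, z) = 4 + 279 = 283)
-288428/s(-922, 509) = -288428/283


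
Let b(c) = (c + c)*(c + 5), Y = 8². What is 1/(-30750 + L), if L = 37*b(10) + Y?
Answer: -1/19586 ≈ -5.1057e-5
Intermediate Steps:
Y = 64
b(c) = 2*c*(5 + c) (b(c) = (2*c)*(5 + c) = 2*c*(5 + c))
L = 11164 (L = 37*(2*10*(5 + 10)) + 64 = 37*(2*10*15) + 64 = 37*300 + 64 = 11100 + 64 = 11164)
1/(-30750 + L) = 1/(-30750 + 11164) = 1/(-19586) = -1/19586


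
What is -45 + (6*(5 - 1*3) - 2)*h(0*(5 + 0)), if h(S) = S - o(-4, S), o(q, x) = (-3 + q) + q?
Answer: 65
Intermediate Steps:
o(q, x) = -3 + 2*q
h(S) = 11 + S (h(S) = S - (-3 + 2*(-4)) = S - (-3 - 8) = S - 1*(-11) = S + 11 = 11 + S)
-45 + (6*(5 - 1*3) - 2)*h(0*(5 + 0)) = -45 + (6*(5 - 1*3) - 2)*(11 + 0*(5 + 0)) = -45 + (6*(5 - 3) - 2)*(11 + 0*5) = -45 + (6*2 - 2)*(11 + 0) = -45 + (12 - 2)*11 = -45 + 10*11 = -45 + 110 = 65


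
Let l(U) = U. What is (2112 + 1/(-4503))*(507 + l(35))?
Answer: 5154601570/4503 ≈ 1.1447e+6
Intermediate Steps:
(2112 + 1/(-4503))*(507 + l(35)) = (2112 + 1/(-4503))*(507 + 35) = (2112 - 1/4503)*542 = (9510335/4503)*542 = 5154601570/4503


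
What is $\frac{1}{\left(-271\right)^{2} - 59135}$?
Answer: $\frac{1}{14306} \approx 6.9901 \cdot 10^{-5}$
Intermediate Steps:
$\frac{1}{\left(-271\right)^{2} - 59135} = \frac{1}{73441 - 59135} = \frac{1}{14306}$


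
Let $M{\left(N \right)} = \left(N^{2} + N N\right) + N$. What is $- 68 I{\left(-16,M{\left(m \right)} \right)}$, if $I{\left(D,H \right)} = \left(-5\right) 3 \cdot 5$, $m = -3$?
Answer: $5100$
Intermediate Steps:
$M{\left(N \right)} = N + 2 N^{2}$ ($M{\left(N \right)} = \left(N^{2} + N^{2}\right) + N = 2 N^{2} + N = N + 2 N^{2}$)
$I{\left(D,H \right)} = -75$ ($I{\left(D,H \right)} = \left(-15\right) 5 = -75$)
$- 68 I{\left(-16,M{\left(m \right)} \right)} = \left(-68\right) \left(-75\right) = 5100$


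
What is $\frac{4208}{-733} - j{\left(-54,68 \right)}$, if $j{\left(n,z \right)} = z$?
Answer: $- \frac{54052}{733} \approx -73.741$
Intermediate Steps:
$\frac{4208}{-733} - j{\left(-54,68 \right)} = \frac{4208}{-733} - 68 = 4208 \left(- \frac{1}{733}\right) - 68 = - \frac{4208}{733} - 68 = - \frac{54052}{733}$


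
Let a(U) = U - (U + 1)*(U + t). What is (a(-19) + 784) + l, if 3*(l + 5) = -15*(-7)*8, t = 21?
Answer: 1076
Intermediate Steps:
a(U) = U - (1 + U)*(21 + U) (a(U) = U - (U + 1)*(U + 21) = U - (1 + U)*(21 + U))
l = 275 (l = -5 + (-15*(-7)*8)/3 = -5 + (105*8)/3 = -5 + (⅓)*840 = -5 + 280 = 275)
(a(-19) + 784) + l = ((-21 - 1*(-19)² - 21*(-19)) + 784) + 275 = ((-21 - 1*361 + 399) + 784) + 275 = ((-21 - 361 + 399) + 784) + 275 = (17 + 784) + 275 = 801 + 275 = 1076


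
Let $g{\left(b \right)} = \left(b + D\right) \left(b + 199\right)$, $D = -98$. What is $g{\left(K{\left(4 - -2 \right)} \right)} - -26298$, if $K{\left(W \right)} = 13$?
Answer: $8278$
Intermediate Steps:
$g{\left(b \right)} = \left(-98 + b\right) \left(199 + b\right)$ ($g{\left(b \right)} = \left(b - 98\right) \left(b + 199\right) = \left(-98 + b\right) \left(199 + b\right)$)
$g{\left(K{\left(4 - -2 \right)} \right)} - -26298 = \left(-19502 + 13^{2} + 101 \cdot 13\right) - -26298 = \left(-19502 + 169 + 1313\right) + 26298 = -18020 + 26298 = 8278$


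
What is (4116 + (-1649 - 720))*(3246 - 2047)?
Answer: 2094653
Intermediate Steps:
(4116 + (-1649 - 720))*(3246 - 2047) = (4116 - 2369)*1199 = 1747*1199 = 2094653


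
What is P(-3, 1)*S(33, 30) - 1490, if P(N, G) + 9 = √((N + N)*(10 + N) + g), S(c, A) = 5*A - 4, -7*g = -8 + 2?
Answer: -2804 + 1752*I*√14/7 ≈ -2804.0 + 936.48*I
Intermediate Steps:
g = 6/7 (g = -(-8 + 2)/7 = -⅐*(-6) = 6/7 ≈ 0.85714)
S(c, A) = -4 + 5*A
P(N, G) = -9 + √(6/7 + 2*N*(10 + N)) (P(N, G) = -9 + √((N + N)*(10 + N) + 6/7) = -9 + √((2*N)*(10 + N) + 6/7) = -9 + √(2*N*(10 + N) + 6/7) = -9 + √(6/7 + 2*N*(10 + N)))
P(-3, 1)*S(33, 30) - 1490 = (-9 + √(42 + 98*(-3)² + 980*(-3))/7)*(-4 + 5*30) - 1490 = (-9 + √(42 + 98*9 - 2940)/7)*(-4 + 150) - 1490 = (-9 + √(42 + 882 - 2940)/7)*146 - 1490 = (-9 + √(-2016)/7)*146 - 1490 = (-9 + (12*I*√14)/7)*146 - 1490 = (-9 + 12*I*√14/7)*146 - 1490 = (-1314 + 1752*I*√14/7) - 1490 = -2804 + 1752*I*√14/7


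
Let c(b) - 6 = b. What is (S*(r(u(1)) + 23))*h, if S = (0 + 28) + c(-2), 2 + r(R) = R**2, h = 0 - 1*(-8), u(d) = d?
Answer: 5632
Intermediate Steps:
c(b) = 6 + b
h = 8 (h = 0 + 8 = 8)
r(R) = -2 + R**2
S = 32 (S = (0 + 28) + (6 - 2) = 28 + 4 = 32)
(S*(r(u(1)) + 23))*h = (32*((-2 + 1**2) + 23))*8 = (32*((-2 + 1) + 23))*8 = (32*(-1 + 23))*8 = (32*22)*8 = 704*8 = 5632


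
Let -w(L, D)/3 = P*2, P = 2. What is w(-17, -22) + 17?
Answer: 5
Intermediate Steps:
w(L, D) = -12 (w(L, D) = -6*2 = -3*4 = -12)
w(-17, -22) + 17 = -12 + 17 = 5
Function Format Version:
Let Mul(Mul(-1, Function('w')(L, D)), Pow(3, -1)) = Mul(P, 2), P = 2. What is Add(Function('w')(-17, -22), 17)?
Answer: 5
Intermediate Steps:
Function('w')(L, D) = -12 (Function('w')(L, D) = Mul(-3, Mul(2, 2)) = Mul(-3, 4) = -12)
Add(Function('w')(-17, -22), 17) = Add(-12, 17) = 5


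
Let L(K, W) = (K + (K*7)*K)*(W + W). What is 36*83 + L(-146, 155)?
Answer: 46213448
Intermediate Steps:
L(K, W) = 2*W*(K + 7*K²) (L(K, W) = (K + (7*K)*K)*(2*W) = (K + 7*K²)*(2*W) = 2*W*(K + 7*K²))
36*83 + L(-146, 155) = 36*83 + 2*(-146)*155*(1 + 7*(-146)) = 2988 + 2*(-146)*155*(1 - 1022) = 2988 + 2*(-146)*155*(-1021) = 2988 + 46210460 = 46213448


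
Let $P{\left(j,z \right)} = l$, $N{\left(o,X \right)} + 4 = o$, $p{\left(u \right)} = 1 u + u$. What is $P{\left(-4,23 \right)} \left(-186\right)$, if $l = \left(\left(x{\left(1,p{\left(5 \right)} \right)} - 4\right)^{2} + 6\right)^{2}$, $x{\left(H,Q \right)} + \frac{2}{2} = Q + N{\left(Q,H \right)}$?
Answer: $-2999994$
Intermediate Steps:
$p{\left(u \right)} = 2 u$ ($p{\left(u \right)} = u + u = 2 u$)
$N{\left(o,X \right)} = -4 + o$
$x{\left(H,Q \right)} = -5 + 2 Q$ ($x{\left(H,Q \right)} = -1 + \left(Q + \left(-4 + Q\right)\right) = -1 + \left(-4 + 2 Q\right) = -5 + 2 Q$)
$l = 16129$ ($l = \left(\left(\left(-5 + 2 \cdot 2 \cdot 5\right) - 4\right)^{2} + 6\right)^{2} = \left(\left(\left(-5 + 2 \cdot 10\right) - 4\right)^{2} + 6\right)^{2} = \left(\left(\left(-5 + 20\right) - 4\right)^{2} + 6\right)^{2} = \left(\left(15 - 4\right)^{2} + 6\right)^{2} = \left(11^{2} + 6\right)^{2} = \left(121 + 6\right)^{2} = 127^{2} = 16129$)
$P{\left(j,z \right)} = 16129$
$P{\left(-4,23 \right)} \left(-186\right) = 16129 \left(-186\right) = -2999994$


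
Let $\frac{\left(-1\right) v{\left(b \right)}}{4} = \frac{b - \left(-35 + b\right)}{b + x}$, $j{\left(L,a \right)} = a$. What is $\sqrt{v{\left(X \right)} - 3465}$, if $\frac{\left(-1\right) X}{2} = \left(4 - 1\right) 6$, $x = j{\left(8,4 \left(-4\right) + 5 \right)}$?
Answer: $\frac{i \sqrt{7647605}}{47} \approx 58.839 i$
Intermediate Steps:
$x = -11$ ($x = 4 \left(-4\right) + 5 = -16 + 5 = -11$)
$X = -36$ ($X = - 2 \left(4 - 1\right) 6 = - 2 \cdot 3 \cdot 6 = \left(-2\right) 18 = -36$)
$v{\left(b \right)} = - \frac{140}{-11 + b}$ ($v{\left(b \right)} = - 4 \frac{b - \left(-35 + b\right)}{b - 11} = - 4 \frac{35}{-11 + b} = - \frac{140}{-11 + b}$)
$\sqrt{v{\left(X \right)} - 3465} = \sqrt{- \frac{140}{-11 - 36} - 3465} = \sqrt{- \frac{140}{-47} - 3465} = \sqrt{\left(-140\right) \left(- \frac{1}{47}\right) - 3465} = \sqrt{\frac{140}{47} - 3465} = \sqrt{- \frac{162715}{47}} = \frac{i \sqrt{7647605}}{47}$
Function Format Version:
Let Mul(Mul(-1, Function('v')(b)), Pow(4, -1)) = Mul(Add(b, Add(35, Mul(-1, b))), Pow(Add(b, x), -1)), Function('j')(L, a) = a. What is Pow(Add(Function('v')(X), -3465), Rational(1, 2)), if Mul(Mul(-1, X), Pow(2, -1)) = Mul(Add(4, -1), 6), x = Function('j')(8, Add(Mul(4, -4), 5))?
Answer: Mul(Rational(1, 47), I, Pow(7647605, Rational(1, 2))) ≈ Mul(58.839, I)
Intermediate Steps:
x = -11 (x = Add(Mul(4, -4), 5) = Add(-16, 5) = -11)
X = -36 (X = Mul(-2, Mul(Add(4, -1), 6)) = Mul(-2, Mul(3, 6)) = Mul(-2, 18) = -36)
Function('v')(b) = Mul(-140, Pow(Add(-11, b), -1)) (Function('v')(b) = Mul(-4, Mul(Add(b, Add(35, Mul(-1, b))), Pow(Add(b, -11), -1))) = Mul(-4, Mul(35, Pow(Add(-11, b), -1))) = Mul(-140, Pow(Add(-11, b), -1)))
Pow(Add(Function('v')(X), -3465), Rational(1, 2)) = Pow(Add(Mul(-140, Pow(Add(-11, -36), -1)), -3465), Rational(1, 2)) = Pow(Add(Mul(-140, Pow(-47, -1)), -3465), Rational(1, 2)) = Pow(Add(Mul(-140, Rational(-1, 47)), -3465), Rational(1, 2)) = Pow(Add(Rational(140, 47), -3465), Rational(1, 2)) = Pow(Rational(-162715, 47), Rational(1, 2)) = Mul(Rational(1, 47), I, Pow(7647605, Rational(1, 2)))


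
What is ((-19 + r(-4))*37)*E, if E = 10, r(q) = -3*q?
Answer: -2590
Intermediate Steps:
((-19 + r(-4))*37)*E = ((-19 - 3*(-4))*37)*10 = ((-19 + 12)*37)*10 = -7*37*10 = -259*10 = -2590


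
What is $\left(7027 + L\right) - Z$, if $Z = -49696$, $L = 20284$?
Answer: $77007$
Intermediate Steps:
$\left(7027 + L\right) - Z = \left(7027 + 20284\right) - -49696 = 27311 + 49696 = 77007$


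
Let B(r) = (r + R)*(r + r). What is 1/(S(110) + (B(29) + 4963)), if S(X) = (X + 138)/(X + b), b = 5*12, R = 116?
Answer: 85/1136829 ≈ 7.4769e-5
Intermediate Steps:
b = 60
B(r) = 2*r*(116 + r) (B(r) = (r + 116)*(r + r) = (116 + r)*(2*r) = 2*r*(116 + r))
S(X) = (138 + X)/(60 + X) (S(X) = (X + 138)/(X + 60) = (138 + X)/(60 + X))
1/(S(110) + (B(29) + 4963)) = 1/((138 + 110)/(60 + 110) + (2*29*(116 + 29) + 4963)) = 1/(248/170 + (2*29*145 + 4963)) = 1/((1/170)*248 + (8410 + 4963)) = 1/(124/85 + 13373) = 1/(1136829/85) = 85/1136829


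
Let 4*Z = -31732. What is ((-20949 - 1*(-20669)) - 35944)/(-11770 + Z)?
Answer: 36224/19703 ≈ 1.8385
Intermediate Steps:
Z = -7933 (Z = (¼)*(-31732) = -7933)
((-20949 - 1*(-20669)) - 35944)/(-11770 + Z) = ((-20949 - 1*(-20669)) - 35944)/(-11770 - 7933) = ((-20949 + 20669) - 35944)/(-19703) = (-280 - 35944)*(-1/19703) = -36224*(-1/19703) = 36224/19703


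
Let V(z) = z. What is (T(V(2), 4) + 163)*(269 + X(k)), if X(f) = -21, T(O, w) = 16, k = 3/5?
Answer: 44392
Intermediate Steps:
k = 3/5 (k = 3*(1/5) = 3/5 ≈ 0.60000)
(T(V(2), 4) + 163)*(269 + X(k)) = (16 + 163)*(269 - 21) = 179*248 = 44392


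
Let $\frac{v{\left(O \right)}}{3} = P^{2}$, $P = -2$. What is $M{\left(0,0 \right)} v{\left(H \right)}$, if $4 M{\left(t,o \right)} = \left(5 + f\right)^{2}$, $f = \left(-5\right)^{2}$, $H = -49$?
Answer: $2700$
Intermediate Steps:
$f = 25$
$v{\left(O \right)} = 12$ ($v{\left(O \right)} = 3 \left(-2\right)^{2} = 3 \cdot 4 = 12$)
$M{\left(t,o \right)} = 225$ ($M{\left(t,o \right)} = \frac{\left(5 + 25\right)^{2}}{4} = \frac{30^{2}}{4} = \frac{1}{4} \cdot 900 = 225$)
$M{\left(0,0 \right)} v{\left(H \right)} = 225 \cdot 12 = 2700$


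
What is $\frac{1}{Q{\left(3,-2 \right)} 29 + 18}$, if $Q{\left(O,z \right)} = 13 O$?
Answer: $\frac{1}{1149} \approx 0.00087032$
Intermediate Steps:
$\frac{1}{Q{\left(3,-2 \right)} 29 + 18} = \frac{1}{13 \cdot 3 \cdot 29 + 18} = \frac{1}{39 \cdot 29 + 18} = \frac{1}{1131 + 18} = \frac{1}{1149}$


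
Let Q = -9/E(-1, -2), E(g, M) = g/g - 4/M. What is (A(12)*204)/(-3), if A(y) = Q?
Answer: 204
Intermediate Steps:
E(g, M) = 1 - 4/M
Q = -3 (Q = -9*(-2/(-4 - 2)) = -9/((-1/2*(-6))) = -9/3 = -9*1/3 = -3)
A(y) = -3
(A(12)*204)/(-3) = -3*204/(-3) = -612*(-1/3) = 204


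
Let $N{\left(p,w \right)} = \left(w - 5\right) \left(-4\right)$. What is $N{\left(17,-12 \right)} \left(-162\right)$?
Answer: $-11016$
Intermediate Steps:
$N{\left(p,w \right)} = 20 - 4 w$ ($N{\left(p,w \right)} = \left(-5 + w\right) \left(-4\right) = 20 - 4 w$)
$N{\left(17,-12 \right)} \left(-162\right) = \left(20 - -48\right) \left(-162\right) = \left(20 + 48\right) \left(-162\right) = 68 \left(-162\right) = -11016$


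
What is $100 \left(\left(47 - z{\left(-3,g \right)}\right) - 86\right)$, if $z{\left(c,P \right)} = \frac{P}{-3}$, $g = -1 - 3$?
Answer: $- \frac{12100}{3} \approx -4033.3$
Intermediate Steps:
$g = -4$ ($g = -1 - 3 = -4$)
$z{\left(c,P \right)} = - \frac{P}{3}$ ($z{\left(c,P \right)} = P \left(- \frac{1}{3}\right) = - \frac{P}{3}$)
$100 \left(\left(47 - z{\left(-3,g \right)}\right) - 86\right) = 100 \left(\left(47 - \left(- \frac{1}{3}\right) \left(-4\right)\right) - 86\right) = 100 \left(\left(47 - \frac{4}{3}\right) - 86\right) = 100 \left(\frac{137}{3} - 86\right) = 100 \left(- \frac{121}{3}\right) = - \frac{12100}{3}$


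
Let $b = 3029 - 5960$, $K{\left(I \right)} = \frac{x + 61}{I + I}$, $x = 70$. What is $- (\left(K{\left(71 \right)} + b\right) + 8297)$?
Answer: $- \frac{762103}{142} \approx -5366.9$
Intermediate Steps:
$K{\left(I \right)} = \frac{131}{2 I}$ ($K{\left(I \right)} = \frac{70 + 61}{I + I} = \frac{131}{2 I}$)
$b = -2931$ ($b = 3029 - 5960 = -2931$)
$- (\left(K{\left(71 \right)} + b\right) + 8297) = - (\left(\frac{131}{2 \cdot 71} - 2931\right) + 8297) = - (\left(\frac{131}{2} \cdot \frac{1}{71} - 2931\right) + 8297) = - (\left(\frac{131}{142} - 2931\right) + 8297) = - (- \frac{416071}{142} + 8297) = \left(-1\right) \frac{762103}{142} = - \frac{762103}{142}$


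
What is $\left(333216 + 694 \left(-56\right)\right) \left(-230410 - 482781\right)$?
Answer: $-209929197232$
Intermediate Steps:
$\left(333216 + 694 \left(-56\right)\right) \left(-230410 - 482781\right) = \left(333216 - 38864\right) \left(-713191\right) = 294352 \left(-713191\right) = -209929197232$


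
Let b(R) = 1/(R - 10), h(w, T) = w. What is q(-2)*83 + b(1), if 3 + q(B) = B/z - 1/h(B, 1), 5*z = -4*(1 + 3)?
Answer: -11213/72 ≈ -155.74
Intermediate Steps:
z = -16/5 (z = (-4*(1 + 3))/5 = (-4*4)/5 = (⅕)*(-16) = -16/5 ≈ -3.2000)
b(R) = 1/(-10 + R)
q(B) = -3 - 1/B - 5*B/16 (q(B) = -3 + (B/(-16/5) - 1/B) = -3 + (B*(-5/16) - 1/B) = -3 + (-5*B/16 - 1/B) = -3 + (-1/B - 5*B/16) = -3 - 1/B - 5*B/16)
q(-2)*83 + b(1) = (-3 - 1/(-2) - 5/16*(-2))*83 + 1/(-10 + 1) = (-3 - 1*(-½) + 5/8)*83 + 1/(-9) = (-3 + ½ + 5/8)*83 - ⅑ = -15/8*83 - ⅑ = -1245/8 - ⅑ = -11213/72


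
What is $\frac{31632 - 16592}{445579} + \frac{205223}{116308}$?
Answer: $\frac{93192331437}{51824402332} \approx 1.7982$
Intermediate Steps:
$\frac{31632 - 16592}{445579} + \frac{205223}{116308} = 15040 \cdot \frac{1}{445579} + 205223 \cdot \frac{1}{116308} = \frac{15040}{445579} + \frac{205223}{116308} = \frac{93192331437}{51824402332}$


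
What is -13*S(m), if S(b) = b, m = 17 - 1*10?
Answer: -91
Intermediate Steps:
m = 7 (m = 17 - 10 = 7)
-13*S(m) = -13*7 = -91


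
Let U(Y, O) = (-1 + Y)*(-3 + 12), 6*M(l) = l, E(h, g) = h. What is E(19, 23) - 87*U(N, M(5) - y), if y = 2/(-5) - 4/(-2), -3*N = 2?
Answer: 1324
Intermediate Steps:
N = -2/3 (N = -1/3*2 = -2/3 ≈ -0.66667)
y = 8/5 (y = 2*(-1/5) - 4*(-1/2) = -2/5 + 2 = 8/5 ≈ 1.6000)
M(l) = l/6
U(Y, O) = -9 + 9*Y (U(Y, O) = (-1 + Y)*9 = -9 + 9*Y)
E(19, 23) - 87*U(N, M(5) - y) = 19 - 87*(-9 + 9*(-2/3)) = 19 - 87*(-9 - 6) = 19 - 87*(-15) = 19 + 1305 = 1324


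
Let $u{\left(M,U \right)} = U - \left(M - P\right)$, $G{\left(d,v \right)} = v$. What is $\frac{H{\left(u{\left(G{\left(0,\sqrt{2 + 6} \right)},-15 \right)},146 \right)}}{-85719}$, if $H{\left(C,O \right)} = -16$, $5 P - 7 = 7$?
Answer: $\frac{16}{85719} \approx 0.00018666$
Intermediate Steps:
$P = \frac{14}{5}$ ($P = \frac{7}{5} + \frac{1}{5} \cdot 7 = \frac{7}{5} + \frac{7}{5} = \frac{14}{5} \approx 2.8$)
$u{\left(M,U \right)} = \frac{14}{5} + U - M$ ($u{\left(M,U \right)} = U - \left(- \frac{14}{5} + M\right) = \frac{14}{5} + U - M$)
$\frac{H{\left(u{\left(G{\left(0,\sqrt{2 + 6} \right)},-15 \right)},146 \right)}}{-85719} = - \frac{16}{-85719} = \left(-16\right) \left(- \frac{1}{85719}\right) = \frac{16}{85719}$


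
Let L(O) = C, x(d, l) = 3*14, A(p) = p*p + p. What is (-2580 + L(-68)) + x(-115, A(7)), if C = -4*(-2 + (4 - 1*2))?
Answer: -2538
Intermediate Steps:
A(p) = p + p² (A(p) = p² + p = p + p²)
x(d, l) = 42
C = 0 (C = -4*(-2 + (4 - 2)) = -4*(-2 + 2) = -4*0 = 0)
L(O) = 0
(-2580 + L(-68)) + x(-115, A(7)) = (-2580 + 0) + 42 = -2580 + 42 = -2538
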